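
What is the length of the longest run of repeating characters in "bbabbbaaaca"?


Input: "bbabbbaaaca"
Scanning for longest run:
  Position 1 ('b'): continues run of 'b', length=2
  Position 2 ('a'): new char, reset run to 1
  Position 3 ('b'): new char, reset run to 1
  Position 4 ('b'): continues run of 'b', length=2
  Position 5 ('b'): continues run of 'b', length=3
  Position 6 ('a'): new char, reset run to 1
  Position 7 ('a'): continues run of 'a', length=2
  Position 8 ('a'): continues run of 'a', length=3
  Position 9 ('c'): new char, reset run to 1
  Position 10 ('a'): new char, reset run to 1
Longest run: 'b' with length 3

3


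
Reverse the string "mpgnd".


Input: mpgnd
Reading characters right to left:
  Position 4: 'd'
  Position 3: 'n'
  Position 2: 'g'
  Position 1: 'p'
  Position 0: 'm'
Reversed: dngpm

dngpm


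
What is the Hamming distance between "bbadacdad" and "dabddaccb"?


Comparing "bbadacdad" and "dabddaccb" position by position:
  Position 0: 'b' vs 'd' => differ
  Position 1: 'b' vs 'a' => differ
  Position 2: 'a' vs 'b' => differ
  Position 3: 'd' vs 'd' => same
  Position 4: 'a' vs 'd' => differ
  Position 5: 'c' vs 'a' => differ
  Position 6: 'd' vs 'c' => differ
  Position 7: 'a' vs 'c' => differ
  Position 8: 'd' vs 'b' => differ
Total differences (Hamming distance): 8

8


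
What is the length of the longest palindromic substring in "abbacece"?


Input: "abbacece"
Checking substrings for palindromes:
  [0:4] "abba" (len 4) => palindrome
  [4:7] "cec" (len 3) => palindrome
  [5:8] "ece" (len 3) => palindrome
  [1:3] "bb" (len 2) => palindrome
Longest palindromic substring: "abba" with length 4

4


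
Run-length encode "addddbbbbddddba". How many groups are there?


Input: addddbbbbddddba
Scanning for consecutive runs:
  Group 1: 'a' x 1 (positions 0-0)
  Group 2: 'd' x 4 (positions 1-4)
  Group 3: 'b' x 4 (positions 5-8)
  Group 4: 'd' x 4 (positions 9-12)
  Group 5: 'b' x 1 (positions 13-13)
  Group 6: 'a' x 1 (positions 14-14)
Total groups: 6

6


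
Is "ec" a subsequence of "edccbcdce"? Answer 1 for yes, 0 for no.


Check if "ec" is a subsequence of "edccbcdce"
Greedy scan:
  Position 0 ('e'): matches sub[0] = 'e'
  Position 1 ('d'): no match needed
  Position 2 ('c'): matches sub[1] = 'c'
  Position 3 ('c'): no match needed
  Position 4 ('b'): no match needed
  Position 5 ('c'): no match needed
  Position 6 ('d'): no match needed
  Position 7 ('c'): no match needed
  Position 8 ('e'): no match needed
All 2 characters matched => is a subsequence

1


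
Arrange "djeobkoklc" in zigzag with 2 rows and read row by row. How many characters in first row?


Zigzag "djeobkoklc" into 2 rows:
Placing characters:
  'd' => row 0
  'j' => row 1
  'e' => row 0
  'o' => row 1
  'b' => row 0
  'k' => row 1
  'o' => row 0
  'k' => row 1
  'l' => row 0
  'c' => row 1
Rows:
  Row 0: "debol"
  Row 1: "jokkc"
First row length: 5

5


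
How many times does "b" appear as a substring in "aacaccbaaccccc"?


Searching for "b" in "aacaccbaaccccc"
Scanning each position:
  Position 0: "a" => no
  Position 1: "a" => no
  Position 2: "c" => no
  Position 3: "a" => no
  Position 4: "c" => no
  Position 5: "c" => no
  Position 6: "b" => MATCH
  Position 7: "a" => no
  Position 8: "a" => no
  Position 9: "c" => no
  Position 10: "c" => no
  Position 11: "c" => no
  Position 12: "c" => no
  Position 13: "c" => no
Total occurrences: 1

1


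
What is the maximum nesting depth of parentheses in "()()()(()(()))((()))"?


Input: "()()()(()(()))((()))"
Tracking depth:
  Position 0 '(': depth becomes 1
  Position 1 ')': depth becomes 0
  Position 2 '(': depth becomes 1
  Position 3 ')': depth becomes 0
  Position 4 '(': depth becomes 1
  Position 5 ')': depth becomes 0
  Position 6 '(': depth becomes 1
  Position 7 '(': depth becomes 2
  Position 8 ')': depth becomes 1
  Position 9 '(': depth becomes 2
  Position 10 '(': depth becomes 3
  Position 11 ')': depth becomes 2
  Position 12 ')': depth becomes 1
  Position 13 ')': depth becomes 0
  Position 14 '(': depth becomes 1
  Position 15 '(': depth becomes 2
  Position 16 '(': depth becomes 3
  Position 17 ')': depth becomes 2
  Position 18 ')': depth becomes 1
  Position 19 ')': depth becomes 0
Maximum depth reached: 3

3


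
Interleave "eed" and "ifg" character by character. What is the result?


Interleaving "eed" and "ifg":
  Position 0: 'e' from first, 'i' from second => "ei"
  Position 1: 'e' from first, 'f' from second => "ef"
  Position 2: 'd' from first, 'g' from second => "dg"
Result: eiefdg

eiefdg


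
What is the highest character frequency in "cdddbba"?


Input: cdddbba
Character counts:
  'a': 1
  'b': 2
  'c': 1
  'd': 3
Maximum frequency: 3

3


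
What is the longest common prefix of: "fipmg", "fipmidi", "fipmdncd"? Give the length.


Words: fipmg, fipmidi, fipmdncd
  Position 0: all 'f' => match
  Position 1: all 'i' => match
  Position 2: all 'p' => match
  Position 3: all 'm' => match
  Position 4: ('g', 'i', 'd') => mismatch, stop
LCP = "fipm" (length 4)

4


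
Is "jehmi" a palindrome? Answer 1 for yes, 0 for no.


Input: jehmi
Reversed: imhej
  Compare pos 0 ('j') with pos 4 ('i'): MISMATCH
  Compare pos 1 ('e') with pos 3 ('m'): MISMATCH
Result: not a palindrome

0


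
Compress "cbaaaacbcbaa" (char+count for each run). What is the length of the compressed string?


Input: cbaaaacbcbaa
Runs:
  'c' x 1 => "c1"
  'b' x 1 => "b1"
  'a' x 4 => "a4"
  'c' x 1 => "c1"
  'b' x 1 => "b1"
  'c' x 1 => "c1"
  'b' x 1 => "b1"
  'a' x 2 => "a2"
Compressed: "c1b1a4c1b1c1b1a2"
Compressed length: 16

16


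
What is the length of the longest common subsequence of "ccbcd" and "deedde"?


LCS of "ccbcd" and "deedde"
DP table:
           d    e    e    d    d    e
      0    0    0    0    0    0    0
  c   0    0    0    0    0    0    0
  c   0    0    0    0    0    0    0
  b   0    0    0    0    0    0    0
  c   0    0    0    0    0    0    0
  d   0    1    1    1    1    1    1
LCS length = dp[5][6] = 1

1


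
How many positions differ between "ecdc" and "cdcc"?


Comparing "ecdc" and "cdcc" position by position:
  Position 0: 'e' vs 'c' => DIFFER
  Position 1: 'c' vs 'd' => DIFFER
  Position 2: 'd' vs 'c' => DIFFER
  Position 3: 'c' vs 'c' => same
Positions that differ: 3

3


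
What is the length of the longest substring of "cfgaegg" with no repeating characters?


Input: "cfgaegg"
Sliding window (track last position of each char):
  Position 0 ('c'): window [0,0] length 1 -- new best
  Position 1 ('f'): window [0,1] length 2 -- new best
  Position 2 ('g'): window [0,2] length 3 -- new best
  Position 3 ('a'): window [0,3] length 4 -- new best
  Position 4 ('e'): window [0,4] length 5 -- new best
  Position 5 ('g'): repeat (last at 2), move window start to 3
  Position 5 ('g'): window [3,5] length 3
  Position 6 ('g'): repeat (last at 5), move window start to 6
  Position 6 ('g'): window [6,6] length 1
Longest substring with no repeats: "cfgae" with length 5

5


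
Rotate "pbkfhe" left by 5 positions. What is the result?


Input: "pbkfhe", rotate left by 5
First 5 characters: "pbkfh"
Remaining characters: "e"
Concatenate remaining + first: "e" + "pbkfh" = "epbkfh"

epbkfh


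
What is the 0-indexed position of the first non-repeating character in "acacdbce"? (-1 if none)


Input: acacdbce
Character frequencies:
  'a': 2
  'b': 1
  'c': 3
  'd': 1
  'e': 1
Scanning left to right for freq == 1:
  Position 0 ('a'): freq=2, skip
  Position 1 ('c'): freq=3, skip
  Position 2 ('a'): freq=2, skip
  Position 3 ('c'): freq=3, skip
  Position 4 ('d'): unique! => answer = 4

4


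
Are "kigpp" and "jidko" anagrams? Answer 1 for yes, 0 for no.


Strings: "kigpp", "jidko"
Sorted first:  gikpp
Sorted second: dijko
Differ at position 0: 'g' vs 'd' => not anagrams

0


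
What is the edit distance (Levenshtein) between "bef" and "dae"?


Computing edit distance: "bef" -> "dae"
DP table:
           d    a    e
      0    1    2    3
  b   1    1    2    3
  e   2    2    2    2
  f   3    3    3    3
Edit distance = dp[3][3] = 3

3


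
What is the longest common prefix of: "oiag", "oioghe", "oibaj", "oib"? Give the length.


Words: oiag, oioghe, oibaj, oib
  Position 0: all 'o' => match
  Position 1: all 'i' => match
  Position 2: ('a', 'o', 'b', 'b') => mismatch, stop
LCP = "oi" (length 2)

2


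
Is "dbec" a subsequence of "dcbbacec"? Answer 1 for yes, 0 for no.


Check if "dbec" is a subsequence of "dcbbacec"
Greedy scan:
  Position 0 ('d'): matches sub[0] = 'd'
  Position 1 ('c'): no match needed
  Position 2 ('b'): matches sub[1] = 'b'
  Position 3 ('b'): no match needed
  Position 4 ('a'): no match needed
  Position 5 ('c'): no match needed
  Position 6 ('e'): matches sub[2] = 'e'
  Position 7 ('c'): matches sub[3] = 'c'
All 4 characters matched => is a subsequence

1


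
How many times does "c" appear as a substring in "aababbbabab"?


Searching for "c" in "aababbbabab"
Scanning each position:
  Position 0: "a" => no
  Position 1: "a" => no
  Position 2: "b" => no
  Position 3: "a" => no
  Position 4: "b" => no
  Position 5: "b" => no
  Position 6: "b" => no
  Position 7: "a" => no
  Position 8: "b" => no
  Position 9: "a" => no
  Position 10: "b" => no
Total occurrences: 0

0


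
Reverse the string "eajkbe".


Input: eajkbe
Reading characters right to left:
  Position 5: 'e'
  Position 4: 'b'
  Position 3: 'k'
  Position 2: 'j'
  Position 1: 'a'
  Position 0: 'e'
Reversed: ebkjae

ebkjae


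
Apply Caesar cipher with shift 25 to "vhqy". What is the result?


Caesar cipher: shift "vhqy" by 25
  'v' (pos 21) + 25 = pos 20 = 'u'
  'h' (pos 7) + 25 = pos 6 = 'g'
  'q' (pos 16) + 25 = pos 15 = 'p'
  'y' (pos 24) + 25 = pos 23 = 'x'
Result: ugpx

ugpx


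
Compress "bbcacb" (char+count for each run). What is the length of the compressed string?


Input: bbcacb
Runs:
  'b' x 2 => "b2"
  'c' x 1 => "c1"
  'a' x 1 => "a1"
  'c' x 1 => "c1"
  'b' x 1 => "b1"
Compressed: "b2c1a1c1b1"
Compressed length: 10

10


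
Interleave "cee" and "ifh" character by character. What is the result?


Interleaving "cee" and "ifh":
  Position 0: 'c' from first, 'i' from second => "ci"
  Position 1: 'e' from first, 'f' from second => "ef"
  Position 2: 'e' from first, 'h' from second => "eh"
Result: ciefeh

ciefeh


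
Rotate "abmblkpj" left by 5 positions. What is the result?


Input: "abmblkpj", rotate left by 5
First 5 characters: "abmbl"
Remaining characters: "kpj"
Concatenate remaining + first: "kpj" + "abmbl" = "kpjabmbl"

kpjabmbl


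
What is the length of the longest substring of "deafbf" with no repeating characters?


Input: "deafbf"
Sliding window (track last position of each char):
  Position 0 ('d'): window [0,0] length 1 -- new best
  Position 1 ('e'): window [0,1] length 2 -- new best
  Position 2 ('a'): window [0,2] length 3 -- new best
  Position 3 ('f'): window [0,3] length 4 -- new best
  Position 4 ('b'): window [0,4] length 5 -- new best
  Position 5 ('f'): repeat (last at 3), move window start to 4
  Position 5 ('f'): window [4,5] length 2
Longest substring with no repeats: "deafb" with length 5

5


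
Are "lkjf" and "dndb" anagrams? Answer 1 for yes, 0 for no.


Strings: "lkjf", "dndb"
Sorted first:  fjkl
Sorted second: bddn
Differ at position 0: 'f' vs 'b' => not anagrams

0


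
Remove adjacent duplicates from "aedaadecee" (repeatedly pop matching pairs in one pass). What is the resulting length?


Input: aedaadecee
Stack-based adjacent duplicate removal:
  Read 'a': push. Stack: a
  Read 'e': push. Stack: ae
  Read 'd': push. Stack: aed
  Read 'a': push. Stack: aeda
  Read 'a': matches stack top 'a' => pop. Stack: aed
  Read 'd': matches stack top 'd' => pop. Stack: ae
  Read 'e': matches stack top 'e' => pop. Stack: a
  Read 'c': push. Stack: ac
  Read 'e': push. Stack: ace
  Read 'e': matches stack top 'e' => pop. Stack: ac
Final stack: "ac" (length 2)

2


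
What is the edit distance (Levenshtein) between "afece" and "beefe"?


Computing edit distance: "afece" -> "beefe"
DP table:
           b    e    e    f    e
      0    1    2    3    4    5
  a   1    1    2    3    4    5
  f   2    2    2    3    3    4
  e   3    3    2    2    3    3
  c   4    4    3    3    3    4
  e   5    5    4    3    4    3
Edit distance = dp[5][5] = 3

3


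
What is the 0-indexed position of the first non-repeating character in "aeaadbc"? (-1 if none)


Input: aeaadbc
Character frequencies:
  'a': 3
  'b': 1
  'c': 1
  'd': 1
  'e': 1
Scanning left to right for freq == 1:
  Position 0 ('a'): freq=3, skip
  Position 1 ('e'): unique! => answer = 1

1


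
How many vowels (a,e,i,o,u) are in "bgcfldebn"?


Input: bgcfldebn
Checking each character:
  'b' at position 0: consonant
  'g' at position 1: consonant
  'c' at position 2: consonant
  'f' at position 3: consonant
  'l' at position 4: consonant
  'd' at position 5: consonant
  'e' at position 6: vowel (running total: 1)
  'b' at position 7: consonant
  'n' at position 8: consonant
Total vowels: 1

1


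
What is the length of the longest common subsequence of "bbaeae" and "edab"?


LCS of "bbaeae" and "edab"
DP table:
           e    d    a    b
      0    0    0    0    0
  b   0    0    0    0    1
  b   0    0    0    0    1
  a   0    0    0    1    1
  e   0    1    1    1    1
  a   0    1    1    2    2
  e   0    1    1    2    2
LCS length = dp[6][4] = 2

2


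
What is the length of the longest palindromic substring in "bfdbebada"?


Input: "bfdbebada"
Checking substrings for palindromes:
  [3:6] "beb" (len 3) => palindrome
  [6:9] "ada" (len 3) => palindrome
Longest palindromic substring: "beb" with length 3

3


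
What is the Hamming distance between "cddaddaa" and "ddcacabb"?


Comparing "cddaddaa" and "ddcacabb" position by position:
  Position 0: 'c' vs 'd' => differ
  Position 1: 'd' vs 'd' => same
  Position 2: 'd' vs 'c' => differ
  Position 3: 'a' vs 'a' => same
  Position 4: 'd' vs 'c' => differ
  Position 5: 'd' vs 'a' => differ
  Position 6: 'a' vs 'b' => differ
  Position 7: 'a' vs 'b' => differ
Total differences (Hamming distance): 6

6


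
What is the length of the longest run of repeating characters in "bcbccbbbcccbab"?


Input: "bcbccbbbcccbab"
Scanning for longest run:
  Position 1 ('c'): new char, reset run to 1
  Position 2 ('b'): new char, reset run to 1
  Position 3 ('c'): new char, reset run to 1
  Position 4 ('c'): continues run of 'c', length=2
  Position 5 ('b'): new char, reset run to 1
  Position 6 ('b'): continues run of 'b', length=2
  Position 7 ('b'): continues run of 'b', length=3
  Position 8 ('c'): new char, reset run to 1
  Position 9 ('c'): continues run of 'c', length=2
  Position 10 ('c'): continues run of 'c', length=3
  Position 11 ('b'): new char, reset run to 1
  Position 12 ('a'): new char, reset run to 1
  Position 13 ('b'): new char, reset run to 1
Longest run: 'b' with length 3

3


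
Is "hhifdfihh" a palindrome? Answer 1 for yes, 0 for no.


Input: hhifdfihh
Reversed: hhifdfihh
  Compare pos 0 ('h') with pos 8 ('h'): match
  Compare pos 1 ('h') with pos 7 ('h'): match
  Compare pos 2 ('i') with pos 6 ('i'): match
  Compare pos 3 ('f') with pos 5 ('f'): match
Result: palindrome

1


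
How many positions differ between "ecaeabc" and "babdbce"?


Comparing "ecaeabc" and "babdbce" position by position:
  Position 0: 'e' vs 'b' => DIFFER
  Position 1: 'c' vs 'a' => DIFFER
  Position 2: 'a' vs 'b' => DIFFER
  Position 3: 'e' vs 'd' => DIFFER
  Position 4: 'a' vs 'b' => DIFFER
  Position 5: 'b' vs 'c' => DIFFER
  Position 6: 'c' vs 'e' => DIFFER
Positions that differ: 7

7


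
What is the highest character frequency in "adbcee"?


Input: adbcee
Character counts:
  'a': 1
  'b': 1
  'c': 1
  'd': 1
  'e': 2
Maximum frequency: 2

2


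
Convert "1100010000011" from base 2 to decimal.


Input: "1100010000011" in base 2
Positional expansion:
  Digit '1' (value 1) x 2^12 = 4096
  Digit '1' (value 1) x 2^11 = 2048
  Digit '0' (value 0) x 2^10 = 0
  Digit '0' (value 0) x 2^9 = 0
  Digit '0' (value 0) x 2^8 = 0
  Digit '1' (value 1) x 2^7 = 128
  Digit '0' (value 0) x 2^6 = 0
  Digit '0' (value 0) x 2^5 = 0
  Digit '0' (value 0) x 2^4 = 0
  Digit '0' (value 0) x 2^3 = 0
  Digit '0' (value 0) x 2^2 = 0
  Digit '1' (value 1) x 2^1 = 2
  Digit '1' (value 1) x 2^0 = 1
Sum = 6275

6275


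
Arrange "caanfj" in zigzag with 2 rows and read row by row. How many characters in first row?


Zigzag "caanfj" into 2 rows:
Placing characters:
  'c' => row 0
  'a' => row 1
  'a' => row 0
  'n' => row 1
  'f' => row 0
  'j' => row 1
Rows:
  Row 0: "caf"
  Row 1: "anj"
First row length: 3

3


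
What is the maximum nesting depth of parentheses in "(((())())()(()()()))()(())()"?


Input: "(((())())()(()()()))()(())()"
Tracking depth:
  Position 0 '(': depth becomes 1
  Position 1 '(': depth becomes 2
  Position 2 '(': depth becomes 3
  Position 3 '(': depth becomes 4
  Position 4 ')': depth becomes 3
  Position 5 ')': depth becomes 2
  Position 6 '(': depth becomes 3
  Position 7 ')': depth becomes 2
  Position 8 ')': depth becomes 1
  Position 9 '(': depth becomes 2
  Position 10 ')': depth becomes 1
  Position 11 '(': depth becomes 2
  Position 12 '(': depth becomes 3
  Position 13 ')': depth becomes 2
  Position 14 '(': depth becomes 3
  Position 15 ')': depth becomes 2
  Position 16 '(': depth becomes 3
  Position 17 ')': depth becomes 2
  Position 18 ')': depth becomes 1
  Position 19 ')': depth becomes 0
  Position 20 '(': depth becomes 1
  Position 21 ')': depth becomes 0
  Position 22 '(': depth becomes 1
  Position 23 '(': depth becomes 2
  Position 24 ')': depth becomes 1
  Position 25 ')': depth becomes 0
  Position 26 '(': depth becomes 1
  Position 27 ')': depth becomes 0
Maximum depth reached: 4

4


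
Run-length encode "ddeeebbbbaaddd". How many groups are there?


Input: ddeeebbbbaaddd
Scanning for consecutive runs:
  Group 1: 'd' x 2 (positions 0-1)
  Group 2: 'e' x 3 (positions 2-4)
  Group 3: 'b' x 4 (positions 5-8)
  Group 4: 'a' x 2 (positions 9-10)
  Group 5: 'd' x 3 (positions 11-13)
Total groups: 5

5


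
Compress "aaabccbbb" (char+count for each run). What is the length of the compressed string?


Input: aaabccbbb
Runs:
  'a' x 3 => "a3"
  'b' x 1 => "b1"
  'c' x 2 => "c2"
  'b' x 3 => "b3"
Compressed: "a3b1c2b3"
Compressed length: 8

8


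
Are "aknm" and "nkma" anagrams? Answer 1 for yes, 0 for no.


Strings: "aknm", "nkma"
Sorted first:  akmn
Sorted second: akmn
Sorted forms match => anagrams

1


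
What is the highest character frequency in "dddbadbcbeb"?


Input: dddbadbcbeb
Character counts:
  'a': 1
  'b': 4
  'c': 1
  'd': 4
  'e': 1
Maximum frequency: 4

4


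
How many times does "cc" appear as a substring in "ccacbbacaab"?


Searching for "cc" in "ccacbbacaab"
Scanning each position:
  Position 0: "cc" => MATCH
  Position 1: "ca" => no
  Position 2: "ac" => no
  Position 3: "cb" => no
  Position 4: "bb" => no
  Position 5: "ba" => no
  Position 6: "ac" => no
  Position 7: "ca" => no
  Position 8: "aa" => no
  Position 9: "ab" => no
Total occurrences: 1

1


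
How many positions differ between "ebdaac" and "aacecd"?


Comparing "ebdaac" and "aacecd" position by position:
  Position 0: 'e' vs 'a' => DIFFER
  Position 1: 'b' vs 'a' => DIFFER
  Position 2: 'd' vs 'c' => DIFFER
  Position 3: 'a' vs 'e' => DIFFER
  Position 4: 'a' vs 'c' => DIFFER
  Position 5: 'c' vs 'd' => DIFFER
Positions that differ: 6

6


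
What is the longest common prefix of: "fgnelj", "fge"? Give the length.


Words: fgnelj, fge
  Position 0: all 'f' => match
  Position 1: all 'g' => match
  Position 2: ('n', 'e') => mismatch, stop
LCP = "fg" (length 2)

2


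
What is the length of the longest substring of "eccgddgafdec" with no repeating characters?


Input: "eccgddgafdec"
Sliding window (track last position of each char):
  Position 0 ('e'): window [0,0] length 1 -- new best
  Position 1 ('c'): window [0,1] length 2 -- new best
  Position 2 ('c'): repeat (last at 1), move window start to 2
  Position 2 ('c'): window [2,2] length 1
  Position 3 ('g'): window [2,3] length 2
  Position 4 ('d'): window [2,4] length 3 -- new best
  Position 5 ('d'): repeat (last at 4), move window start to 5
  Position 5 ('d'): window [5,5] length 1
  Position 6 ('g'): window [5,6] length 2
  Position 7 ('a'): window [5,7] length 3
  Position 8 ('f'): window [5,8] length 4 -- new best
  Position 9 ('d'): repeat (last at 5), move window start to 6
  Position 9 ('d'): window [6,9] length 4
  Position 10 ('e'): window [6,10] length 5 -- new best
  Position 11 ('c'): window [6,11] length 6 -- new best
Longest substring with no repeats: "gafdec" with length 6

6


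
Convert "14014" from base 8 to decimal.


Input: "14014" in base 8
Positional expansion:
  Digit '1' (value 1) x 8^4 = 4096
  Digit '4' (value 4) x 8^3 = 2048
  Digit '0' (value 0) x 8^2 = 0
  Digit '1' (value 1) x 8^1 = 8
  Digit '4' (value 4) x 8^0 = 4
Sum = 6156

6156


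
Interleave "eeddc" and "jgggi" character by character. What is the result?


Interleaving "eeddc" and "jgggi":
  Position 0: 'e' from first, 'j' from second => "ej"
  Position 1: 'e' from first, 'g' from second => "eg"
  Position 2: 'd' from first, 'g' from second => "dg"
  Position 3: 'd' from first, 'g' from second => "dg"
  Position 4: 'c' from first, 'i' from second => "ci"
Result: ejegdgdgci

ejegdgdgci


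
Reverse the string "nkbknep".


Input: nkbknep
Reading characters right to left:
  Position 6: 'p'
  Position 5: 'e'
  Position 4: 'n'
  Position 3: 'k'
  Position 2: 'b'
  Position 1: 'k'
  Position 0: 'n'
Reversed: penkbkn

penkbkn


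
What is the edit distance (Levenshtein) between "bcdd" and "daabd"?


Computing edit distance: "bcdd" -> "daabd"
DP table:
           d    a    a    b    d
      0    1    2    3    4    5
  b   1    1    2    3    3    4
  c   2    2    2    3    4    4
  d   3    2    3    3    4    4
  d   4    3    3    4    4    4
Edit distance = dp[4][5] = 4

4


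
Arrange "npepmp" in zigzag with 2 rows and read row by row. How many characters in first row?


Zigzag "npepmp" into 2 rows:
Placing characters:
  'n' => row 0
  'p' => row 1
  'e' => row 0
  'p' => row 1
  'm' => row 0
  'p' => row 1
Rows:
  Row 0: "nem"
  Row 1: "ppp"
First row length: 3

3


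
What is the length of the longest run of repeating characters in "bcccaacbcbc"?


Input: "bcccaacbcbc"
Scanning for longest run:
  Position 1 ('c'): new char, reset run to 1
  Position 2 ('c'): continues run of 'c', length=2
  Position 3 ('c'): continues run of 'c', length=3
  Position 4 ('a'): new char, reset run to 1
  Position 5 ('a'): continues run of 'a', length=2
  Position 6 ('c'): new char, reset run to 1
  Position 7 ('b'): new char, reset run to 1
  Position 8 ('c'): new char, reset run to 1
  Position 9 ('b'): new char, reset run to 1
  Position 10 ('c'): new char, reset run to 1
Longest run: 'c' with length 3

3


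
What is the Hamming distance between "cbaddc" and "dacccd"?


Comparing "cbaddc" and "dacccd" position by position:
  Position 0: 'c' vs 'd' => differ
  Position 1: 'b' vs 'a' => differ
  Position 2: 'a' vs 'c' => differ
  Position 3: 'd' vs 'c' => differ
  Position 4: 'd' vs 'c' => differ
  Position 5: 'c' vs 'd' => differ
Total differences (Hamming distance): 6

6


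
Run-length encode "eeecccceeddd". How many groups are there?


Input: eeecccceeddd
Scanning for consecutive runs:
  Group 1: 'e' x 3 (positions 0-2)
  Group 2: 'c' x 4 (positions 3-6)
  Group 3: 'e' x 2 (positions 7-8)
  Group 4: 'd' x 3 (positions 9-11)
Total groups: 4

4


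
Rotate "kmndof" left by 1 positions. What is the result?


Input: "kmndof", rotate left by 1
First 1 characters: "k"
Remaining characters: "mndof"
Concatenate remaining + first: "mndof" + "k" = "mndofk"

mndofk


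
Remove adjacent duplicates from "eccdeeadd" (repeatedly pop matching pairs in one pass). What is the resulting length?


Input: eccdeeadd
Stack-based adjacent duplicate removal:
  Read 'e': push. Stack: e
  Read 'c': push. Stack: ec
  Read 'c': matches stack top 'c' => pop. Stack: e
  Read 'd': push. Stack: ed
  Read 'e': push. Stack: ede
  Read 'e': matches stack top 'e' => pop. Stack: ed
  Read 'a': push. Stack: eda
  Read 'd': push. Stack: edad
  Read 'd': matches stack top 'd' => pop. Stack: eda
Final stack: "eda" (length 3)

3


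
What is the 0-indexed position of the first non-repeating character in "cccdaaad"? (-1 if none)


Input: cccdaaad
Character frequencies:
  'a': 3
  'c': 3
  'd': 2
Scanning left to right for freq == 1:
  Position 0 ('c'): freq=3, skip
  Position 1 ('c'): freq=3, skip
  Position 2 ('c'): freq=3, skip
  Position 3 ('d'): freq=2, skip
  Position 4 ('a'): freq=3, skip
  Position 5 ('a'): freq=3, skip
  Position 6 ('a'): freq=3, skip
  Position 7 ('d'): freq=2, skip
  No unique character found => answer = -1

-1


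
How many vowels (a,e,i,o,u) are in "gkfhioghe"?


Input: gkfhioghe
Checking each character:
  'g' at position 0: consonant
  'k' at position 1: consonant
  'f' at position 2: consonant
  'h' at position 3: consonant
  'i' at position 4: vowel (running total: 1)
  'o' at position 5: vowel (running total: 2)
  'g' at position 6: consonant
  'h' at position 7: consonant
  'e' at position 8: vowel (running total: 3)
Total vowels: 3

3


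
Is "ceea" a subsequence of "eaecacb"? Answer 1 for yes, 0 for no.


Check if "ceea" is a subsequence of "eaecacb"
Greedy scan:
  Position 0 ('e'): no match needed
  Position 1 ('a'): no match needed
  Position 2 ('e'): no match needed
  Position 3 ('c'): matches sub[0] = 'c'
  Position 4 ('a'): no match needed
  Position 5 ('c'): no match needed
  Position 6 ('b'): no match needed
Only matched 1/4 characters => not a subsequence

0


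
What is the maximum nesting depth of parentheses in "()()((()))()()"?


Input: "()()((()))()()"
Tracking depth:
  Position 0 '(': depth becomes 1
  Position 1 ')': depth becomes 0
  Position 2 '(': depth becomes 1
  Position 3 ')': depth becomes 0
  Position 4 '(': depth becomes 1
  Position 5 '(': depth becomes 2
  Position 6 '(': depth becomes 3
  Position 7 ')': depth becomes 2
  Position 8 ')': depth becomes 1
  Position 9 ')': depth becomes 0
  Position 10 '(': depth becomes 1
  Position 11 ')': depth becomes 0
  Position 12 '(': depth becomes 1
  Position 13 ')': depth becomes 0
Maximum depth reached: 3

3


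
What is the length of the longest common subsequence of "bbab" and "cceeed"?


LCS of "bbab" and "cceeed"
DP table:
           c    c    e    e    e    d
      0    0    0    0    0    0    0
  b   0    0    0    0    0    0    0
  b   0    0    0    0    0    0    0
  a   0    0    0    0    0    0    0
  b   0    0    0    0    0    0    0
LCS length = dp[4][6] = 0

0


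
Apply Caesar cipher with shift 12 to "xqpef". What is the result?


Caesar cipher: shift "xqpef" by 12
  'x' (pos 23) + 12 = pos 9 = 'j'
  'q' (pos 16) + 12 = pos 2 = 'c'
  'p' (pos 15) + 12 = pos 1 = 'b'
  'e' (pos 4) + 12 = pos 16 = 'q'
  'f' (pos 5) + 12 = pos 17 = 'r'
Result: jcbqr

jcbqr


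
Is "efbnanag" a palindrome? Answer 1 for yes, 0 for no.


Input: efbnanag
Reversed: gananbfe
  Compare pos 0 ('e') with pos 7 ('g'): MISMATCH
  Compare pos 1 ('f') with pos 6 ('a'): MISMATCH
  Compare pos 2 ('b') with pos 5 ('n'): MISMATCH
  Compare pos 3 ('n') with pos 4 ('a'): MISMATCH
Result: not a palindrome

0


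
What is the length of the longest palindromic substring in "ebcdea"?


Input: "ebcdea"
Checking substrings for palindromes:
  No multi-char palindromic substrings found
Longest palindromic substring: "e" with length 1

1


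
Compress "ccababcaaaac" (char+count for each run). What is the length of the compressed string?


Input: ccababcaaaac
Runs:
  'c' x 2 => "c2"
  'a' x 1 => "a1"
  'b' x 1 => "b1"
  'a' x 1 => "a1"
  'b' x 1 => "b1"
  'c' x 1 => "c1"
  'a' x 4 => "a4"
  'c' x 1 => "c1"
Compressed: "c2a1b1a1b1c1a4c1"
Compressed length: 16

16


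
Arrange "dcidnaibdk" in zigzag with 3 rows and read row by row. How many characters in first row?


Zigzag "dcidnaibdk" into 3 rows:
Placing characters:
  'd' => row 0
  'c' => row 1
  'i' => row 2
  'd' => row 1
  'n' => row 0
  'a' => row 1
  'i' => row 2
  'b' => row 1
  'd' => row 0
  'k' => row 1
Rows:
  Row 0: "dnd"
  Row 1: "cdabk"
  Row 2: "ii"
First row length: 3

3


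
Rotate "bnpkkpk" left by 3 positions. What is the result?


Input: "bnpkkpk", rotate left by 3
First 3 characters: "bnp"
Remaining characters: "kkpk"
Concatenate remaining + first: "kkpk" + "bnp" = "kkpkbnp"

kkpkbnp


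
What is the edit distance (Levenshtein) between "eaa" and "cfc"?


Computing edit distance: "eaa" -> "cfc"
DP table:
           c    f    c
      0    1    2    3
  e   1    1    2    3
  a   2    2    2    3
  a   3    3    3    3
Edit distance = dp[3][3] = 3

3


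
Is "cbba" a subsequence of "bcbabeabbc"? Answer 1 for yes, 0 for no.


Check if "cbba" is a subsequence of "bcbabeabbc"
Greedy scan:
  Position 0 ('b'): no match needed
  Position 1 ('c'): matches sub[0] = 'c'
  Position 2 ('b'): matches sub[1] = 'b'
  Position 3 ('a'): no match needed
  Position 4 ('b'): matches sub[2] = 'b'
  Position 5 ('e'): no match needed
  Position 6 ('a'): matches sub[3] = 'a'
  Position 7 ('b'): no match needed
  Position 8 ('b'): no match needed
  Position 9 ('c'): no match needed
All 4 characters matched => is a subsequence

1


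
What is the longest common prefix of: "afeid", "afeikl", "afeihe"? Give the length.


Words: afeid, afeikl, afeihe
  Position 0: all 'a' => match
  Position 1: all 'f' => match
  Position 2: all 'e' => match
  Position 3: all 'i' => match
  Position 4: ('d', 'k', 'h') => mismatch, stop
LCP = "afei" (length 4)

4


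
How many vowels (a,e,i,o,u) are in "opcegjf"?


Input: opcegjf
Checking each character:
  'o' at position 0: vowel (running total: 1)
  'p' at position 1: consonant
  'c' at position 2: consonant
  'e' at position 3: vowel (running total: 2)
  'g' at position 4: consonant
  'j' at position 5: consonant
  'f' at position 6: consonant
Total vowels: 2

2


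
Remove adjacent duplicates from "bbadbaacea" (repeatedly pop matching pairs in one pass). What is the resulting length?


Input: bbadbaacea
Stack-based adjacent duplicate removal:
  Read 'b': push. Stack: b
  Read 'b': matches stack top 'b' => pop. Stack: (empty)
  Read 'a': push. Stack: a
  Read 'd': push. Stack: ad
  Read 'b': push. Stack: adb
  Read 'a': push. Stack: adba
  Read 'a': matches stack top 'a' => pop. Stack: adb
  Read 'c': push. Stack: adbc
  Read 'e': push. Stack: adbce
  Read 'a': push. Stack: adbcea
Final stack: "adbcea" (length 6)

6


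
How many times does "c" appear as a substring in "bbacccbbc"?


Searching for "c" in "bbacccbbc"
Scanning each position:
  Position 0: "b" => no
  Position 1: "b" => no
  Position 2: "a" => no
  Position 3: "c" => MATCH
  Position 4: "c" => MATCH
  Position 5: "c" => MATCH
  Position 6: "b" => no
  Position 7: "b" => no
  Position 8: "c" => MATCH
Total occurrences: 4

4


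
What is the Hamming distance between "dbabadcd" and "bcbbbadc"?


Comparing "dbabadcd" and "bcbbbadc" position by position:
  Position 0: 'd' vs 'b' => differ
  Position 1: 'b' vs 'c' => differ
  Position 2: 'a' vs 'b' => differ
  Position 3: 'b' vs 'b' => same
  Position 4: 'a' vs 'b' => differ
  Position 5: 'd' vs 'a' => differ
  Position 6: 'c' vs 'd' => differ
  Position 7: 'd' vs 'c' => differ
Total differences (Hamming distance): 7

7


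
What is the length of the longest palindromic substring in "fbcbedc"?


Input: "fbcbedc"
Checking substrings for palindromes:
  [1:4] "bcb" (len 3) => palindrome
Longest palindromic substring: "bcb" with length 3

3


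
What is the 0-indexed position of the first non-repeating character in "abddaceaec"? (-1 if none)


Input: abddaceaec
Character frequencies:
  'a': 3
  'b': 1
  'c': 2
  'd': 2
  'e': 2
Scanning left to right for freq == 1:
  Position 0 ('a'): freq=3, skip
  Position 1 ('b'): unique! => answer = 1

1


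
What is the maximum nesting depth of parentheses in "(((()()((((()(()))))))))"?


Input: "(((()()((((()(()))))))))"
Tracking depth:
  Position 0 '(': depth becomes 1
  Position 1 '(': depth becomes 2
  Position 2 '(': depth becomes 3
  Position 3 '(': depth becomes 4
  Position 4 ')': depth becomes 3
  Position 5 '(': depth becomes 4
  Position 6 ')': depth becomes 3
  Position 7 '(': depth becomes 4
  Position 8 '(': depth becomes 5
  Position 9 '(': depth becomes 6
  Position 10 '(': depth becomes 7
  Position 11 '(': depth becomes 8
  Position 12 ')': depth becomes 7
  Position 13 '(': depth becomes 8
  Position 14 '(': depth becomes 9
  Position 15 ')': depth becomes 8
  Position 16 ')': depth becomes 7
  Position 17 ')': depth becomes 6
  Position 18 ')': depth becomes 5
  Position 19 ')': depth becomes 4
  Position 20 ')': depth becomes 3
  Position 21 ')': depth becomes 2
  Position 22 ')': depth becomes 1
  Position 23 ')': depth becomes 0
Maximum depth reached: 9

9


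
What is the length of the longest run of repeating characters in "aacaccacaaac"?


Input: "aacaccacaaac"
Scanning for longest run:
  Position 1 ('a'): continues run of 'a', length=2
  Position 2 ('c'): new char, reset run to 1
  Position 3 ('a'): new char, reset run to 1
  Position 4 ('c'): new char, reset run to 1
  Position 5 ('c'): continues run of 'c', length=2
  Position 6 ('a'): new char, reset run to 1
  Position 7 ('c'): new char, reset run to 1
  Position 8 ('a'): new char, reset run to 1
  Position 9 ('a'): continues run of 'a', length=2
  Position 10 ('a'): continues run of 'a', length=3
  Position 11 ('c'): new char, reset run to 1
Longest run: 'a' with length 3

3


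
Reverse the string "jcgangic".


Input: jcgangic
Reading characters right to left:
  Position 7: 'c'
  Position 6: 'i'
  Position 5: 'g'
  Position 4: 'n'
  Position 3: 'a'
  Position 2: 'g'
  Position 1: 'c'
  Position 0: 'j'
Reversed: cignagcj

cignagcj


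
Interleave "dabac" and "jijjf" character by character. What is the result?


Interleaving "dabac" and "jijjf":
  Position 0: 'd' from first, 'j' from second => "dj"
  Position 1: 'a' from first, 'i' from second => "ai"
  Position 2: 'b' from first, 'j' from second => "bj"
  Position 3: 'a' from first, 'j' from second => "aj"
  Position 4: 'c' from first, 'f' from second => "cf"
Result: djaibjajcf

djaibjajcf


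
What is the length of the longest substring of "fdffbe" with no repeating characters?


Input: "fdffbe"
Sliding window (track last position of each char):
  Position 0 ('f'): window [0,0] length 1 -- new best
  Position 1 ('d'): window [0,1] length 2 -- new best
  Position 2 ('f'): repeat (last at 0), move window start to 1
  Position 2 ('f'): window [1,2] length 2
  Position 3 ('f'): repeat (last at 2), move window start to 3
  Position 3 ('f'): window [3,3] length 1
  Position 4 ('b'): window [3,4] length 2
  Position 5 ('e'): window [3,5] length 3 -- new best
Longest substring with no repeats: "fbe" with length 3

3


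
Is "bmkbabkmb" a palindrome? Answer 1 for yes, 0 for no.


Input: bmkbabkmb
Reversed: bmkbabkmb
  Compare pos 0 ('b') with pos 8 ('b'): match
  Compare pos 1 ('m') with pos 7 ('m'): match
  Compare pos 2 ('k') with pos 6 ('k'): match
  Compare pos 3 ('b') with pos 5 ('b'): match
Result: palindrome

1


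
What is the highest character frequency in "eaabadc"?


Input: eaabadc
Character counts:
  'a': 3
  'b': 1
  'c': 1
  'd': 1
  'e': 1
Maximum frequency: 3

3


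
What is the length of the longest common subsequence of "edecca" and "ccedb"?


LCS of "edecca" and "ccedb"
DP table:
           c    c    e    d    b
      0    0    0    0    0    0
  e   0    0    0    1    1    1
  d   0    0    0    1    2    2
  e   0    0    0    1    2    2
  c   0    1    1    1    2    2
  c   0    1    2    2    2    2
  a   0    1    2    2    2    2
LCS length = dp[6][5] = 2

2


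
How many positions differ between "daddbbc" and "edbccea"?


Comparing "daddbbc" and "edbccea" position by position:
  Position 0: 'd' vs 'e' => DIFFER
  Position 1: 'a' vs 'd' => DIFFER
  Position 2: 'd' vs 'b' => DIFFER
  Position 3: 'd' vs 'c' => DIFFER
  Position 4: 'b' vs 'c' => DIFFER
  Position 5: 'b' vs 'e' => DIFFER
  Position 6: 'c' vs 'a' => DIFFER
Positions that differ: 7

7


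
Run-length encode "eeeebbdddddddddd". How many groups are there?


Input: eeeebbdddddddddd
Scanning for consecutive runs:
  Group 1: 'e' x 4 (positions 0-3)
  Group 2: 'b' x 2 (positions 4-5)
  Group 3: 'd' x 10 (positions 6-15)
Total groups: 3

3


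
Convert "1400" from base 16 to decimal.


Input: "1400" in base 16
Positional expansion:
  Digit '1' (value 1) x 16^3 = 4096
  Digit '4' (value 4) x 16^2 = 1024
  Digit '0' (value 0) x 16^1 = 0
  Digit '0' (value 0) x 16^0 = 0
Sum = 5120

5120


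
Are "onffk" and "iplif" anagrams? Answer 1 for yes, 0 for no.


Strings: "onffk", "iplif"
Sorted first:  ffkno
Sorted second: fiilp
Differ at position 1: 'f' vs 'i' => not anagrams

0


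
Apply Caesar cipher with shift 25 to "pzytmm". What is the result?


Caesar cipher: shift "pzytmm" by 25
  'p' (pos 15) + 25 = pos 14 = 'o'
  'z' (pos 25) + 25 = pos 24 = 'y'
  'y' (pos 24) + 25 = pos 23 = 'x'
  't' (pos 19) + 25 = pos 18 = 's'
  'm' (pos 12) + 25 = pos 11 = 'l'
  'm' (pos 12) + 25 = pos 11 = 'l'
Result: oyxsll

oyxsll


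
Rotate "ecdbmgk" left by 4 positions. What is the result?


Input: "ecdbmgk", rotate left by 4
First 4 characters: "ecdb"
Remaining characters: "mgk"
Concatenate remaining + first: "mgk" + "ecdb" = "mgkecdb"

mgkecdb


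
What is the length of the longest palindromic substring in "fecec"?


Input: "fecec"
Checking substrings for palindromes:
  [1:4] "ece" (len 3) => palindrome
  [2:5] "cec" (len 3) => palindrome
Longest palindromic substring: "ece" with length 3

3


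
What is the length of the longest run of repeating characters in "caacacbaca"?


Input: "caacacbaca"
Scanning for longest run:
  Position 1 ('a'): new char, reset run to 1
  Position 2 ('a'): continues run of 'a', length=2
  Position 3 ('c'): new char, reset run to 1
  Position 4 ('a'): new char, reset run to 1
  Position 5 ('c'): new char, reset run to 1
  Position 6 ('b'): new char, reset run to 1
  Position 7 ('a'): new char, reset run to 1
  Position 8 ('c'): new char, reset run to 1
  Position 9 ('a'): new char, reset run to 1
Longest run: 'a' with length 2

2


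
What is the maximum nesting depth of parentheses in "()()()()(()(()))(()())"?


Input: "()()()()(()(()))(()())"
Tracking depth:
  Position 0 '(': depth becomes 1
  Position 1 ')': depth becomes 0
  Position 2 '(': depth becomes 1
  Position 3 ')': depth becomes 0
  Position 4 '(': depth becomes 1
  Position 5 ')': depth becomes 0
  Position 6 '(': depth becomes 1
  Position 7 ')': depth becomes 0
  Position 8 '(': depth becomes 1
  Position 9 '(': depth becomes 2
  Position 10 ')': depth becomes 1
  Position 11 '(': depth becomes 2
  Position 12 '(': depth becomes 3
  Position 13 ')': depth becomes 2
  Position 14 ')': depth becomes 1
  Position 15 ')': depth becomes 0
  Position 16 '(': depth becomes 1
  Position 17 '(': depth becomes 2
  Position 18 ')': depth becomes 1
  Position 19 '(': depth becomes 2
  Position 20 ')': depth becomes 1
  Position 21 ')': depth becomes 0
Maximum depth reached: 3

3


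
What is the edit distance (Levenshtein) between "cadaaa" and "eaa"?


Computing edit distance: "cadaaa" -> "eaa"
DP table:
           e    a    a
      0    1    2    3
  c   1    1    2    3
  a   2    2    1    2
  d   3    3    2    2
  a   4    4    3    2
  a   5    5    4    3
  a   6    6    5    4
Edit distance = dp[6][3] = 4

4


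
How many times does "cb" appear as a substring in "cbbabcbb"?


Searching for "cb" in "cbbabcbb"
Scanning each position:
  Position 0: "cb" => MATCH
  Position 1: "bb" => no
  Position 2: "ba" => no
  Position 3: "ab" => no
  Position 4: "bc" => no
  Position 5: "cb" => MATCH
  Position 6: "bb" => no
Total occurrences: 2

2
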